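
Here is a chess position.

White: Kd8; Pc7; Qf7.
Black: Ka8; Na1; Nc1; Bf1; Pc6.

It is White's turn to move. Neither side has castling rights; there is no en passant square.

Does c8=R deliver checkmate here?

After c8=R: black king on a8; in check: yes, from the white rook on c8.
King squares — a7: attacked by Qf7; b7: attacked by Qf7; b8: attacked by Rc8.
Black has no legal moves → checkmate.

yes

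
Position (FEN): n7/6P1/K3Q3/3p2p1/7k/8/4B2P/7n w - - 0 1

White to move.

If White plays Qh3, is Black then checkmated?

no

After Qh3: black king on h4; in check: yes, from the white queen on h3.
Black has 1 legal reply: Kxh3.
In check but a legal move exists → not checkmate.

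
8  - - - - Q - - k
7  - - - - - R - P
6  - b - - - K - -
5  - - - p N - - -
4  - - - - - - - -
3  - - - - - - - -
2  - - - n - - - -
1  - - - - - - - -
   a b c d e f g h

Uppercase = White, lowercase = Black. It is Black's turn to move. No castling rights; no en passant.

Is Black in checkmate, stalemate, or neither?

checkmate

Black to move; black king on h8.
In check: yes, from the white queen on e8.
King squares — g7: attacked by Kf6; h7: attacked by Rf7; g8: attacked by Ph7.
Legal moves for Black: none.
In check with no legal moves → checkmate.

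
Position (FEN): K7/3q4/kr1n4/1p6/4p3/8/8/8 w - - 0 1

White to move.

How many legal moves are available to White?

White to move; king on a8.
In check: no.
Legal moves: none.
Count: 0.

0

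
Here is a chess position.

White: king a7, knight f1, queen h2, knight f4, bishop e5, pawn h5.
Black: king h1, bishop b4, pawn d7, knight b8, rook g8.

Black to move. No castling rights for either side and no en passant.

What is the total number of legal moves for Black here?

Black to move; king on h1.
In check: yes, from the white queen on h2.
Legal moves: none.
Count: 0.

0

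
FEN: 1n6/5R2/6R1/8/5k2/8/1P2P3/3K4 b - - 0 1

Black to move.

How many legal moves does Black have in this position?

3

Black to move; king on f4.
In check: yes, from the white rook on f7.
Legal moves: Ke5, Ke4, Ke3.
Count: 3.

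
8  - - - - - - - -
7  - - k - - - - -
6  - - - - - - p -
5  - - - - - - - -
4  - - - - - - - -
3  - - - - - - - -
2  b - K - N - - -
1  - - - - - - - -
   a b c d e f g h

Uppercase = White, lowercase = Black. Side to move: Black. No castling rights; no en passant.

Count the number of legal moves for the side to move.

Black to move; king on c7.
In check: no.
Legal moves: Kd8, Kc8, Kb8, Kd7, Kb7, Kd6, Kc6, Kb6, Bg8, Bf7, Be6, Bd5, Bc4, Bb3+, Bb1+, g5.
Count: 16.

16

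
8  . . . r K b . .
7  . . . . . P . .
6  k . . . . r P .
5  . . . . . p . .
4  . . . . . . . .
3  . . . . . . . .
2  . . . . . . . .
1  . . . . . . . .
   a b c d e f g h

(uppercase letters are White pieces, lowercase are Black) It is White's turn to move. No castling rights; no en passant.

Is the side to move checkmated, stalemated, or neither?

neither

White to move; white king on e8.
In check: yes, from the black rook on d8.
King squares — d7: attacked by Rd8; e7: attacked by Bf8; f7: own pawn; d8: available; f8: attacked by Rd8.
Legal moves for White: Kxd8.
White is in check but has 1 legal move → neither.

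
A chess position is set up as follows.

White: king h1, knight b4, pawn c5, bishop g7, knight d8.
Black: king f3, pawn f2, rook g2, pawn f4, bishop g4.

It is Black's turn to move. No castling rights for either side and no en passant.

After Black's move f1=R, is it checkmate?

yes

After f1=R: white king on h1; in check: yes, from the black rook on f1.
King squares — g1: attacked by Rf1; g2: attacked by Kf3; h2: attacked by Rg2.
White has no legal moves → checkmate.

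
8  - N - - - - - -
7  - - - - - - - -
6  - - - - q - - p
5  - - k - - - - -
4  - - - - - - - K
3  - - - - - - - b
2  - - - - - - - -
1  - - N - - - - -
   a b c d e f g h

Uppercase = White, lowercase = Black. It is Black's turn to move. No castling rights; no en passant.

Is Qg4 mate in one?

After Qg4: white king on h4; in check: yes, from the black queen on g4.
King squares — g3: attacked by Qg4; h3: attacked by Qg4; g4: attacked by Bh3; g5: attacked by Qg4; h5: attacked by Qg4.
White has no legal moves → checkmate.

yes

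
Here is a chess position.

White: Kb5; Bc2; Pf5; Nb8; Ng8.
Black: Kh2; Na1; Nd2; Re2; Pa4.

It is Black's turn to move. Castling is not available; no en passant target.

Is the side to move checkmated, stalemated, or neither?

neither

Black to move; black king on h2.
In check: no.
Legal moves for Black include: Kh3, Kg3, Kg2, Kh1, Kg1, Re8, Re7, Re6, Re5+, Re4, Re3, Rg2, Rf2, Re1, Ne4, Nc4, Nf3, Ndb3, ... (list truncated; more exist).
Black has legal moves and is not in check → neither.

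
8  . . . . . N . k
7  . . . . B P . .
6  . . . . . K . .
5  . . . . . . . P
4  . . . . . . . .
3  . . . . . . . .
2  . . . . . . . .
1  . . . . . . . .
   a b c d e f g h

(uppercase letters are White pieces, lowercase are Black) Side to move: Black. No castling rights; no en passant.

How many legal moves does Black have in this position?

0

Black to move; king on h8.
In check: no.
Legal moves: none.
Count: 0.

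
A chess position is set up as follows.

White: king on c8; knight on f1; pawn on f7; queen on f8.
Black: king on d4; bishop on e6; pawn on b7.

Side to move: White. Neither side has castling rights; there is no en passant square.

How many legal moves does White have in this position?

4

White to move; king on c8.
In check: yes, from the black bishop on e6.
Legal moves: Kd8, Kb8, Kc7, Kxb7.
Count: 4.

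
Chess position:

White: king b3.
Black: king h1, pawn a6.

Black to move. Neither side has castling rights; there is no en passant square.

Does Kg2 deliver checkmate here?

After Kg2: white king on b3; in check: no.
White is not in check, so this cannot be checkmate.

no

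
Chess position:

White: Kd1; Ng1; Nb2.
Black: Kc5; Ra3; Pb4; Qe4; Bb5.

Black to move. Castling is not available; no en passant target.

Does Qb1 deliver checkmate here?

no

After Qb1: white king on d1; in check: yes, from the black queen on b1.
White has 1 legal reply: Kd2.
In check but a legal move exists → not checkmate.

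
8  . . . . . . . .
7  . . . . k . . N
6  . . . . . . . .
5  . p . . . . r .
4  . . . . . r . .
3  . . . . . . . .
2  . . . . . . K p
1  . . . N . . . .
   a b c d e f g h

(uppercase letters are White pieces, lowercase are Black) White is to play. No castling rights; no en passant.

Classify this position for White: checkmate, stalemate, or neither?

neither

White to move; white king on g2.
In check: yes, from the black rook on g5.
Legal moves for White: Kh3, Kxh2, Kh1, Nxg5.
White is in check but has 4 legal moves → neither.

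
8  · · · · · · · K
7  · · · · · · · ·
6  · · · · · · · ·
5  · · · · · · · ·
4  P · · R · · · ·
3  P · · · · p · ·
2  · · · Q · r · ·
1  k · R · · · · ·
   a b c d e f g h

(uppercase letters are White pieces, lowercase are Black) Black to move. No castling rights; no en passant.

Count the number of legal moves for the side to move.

0

Black to move; king on a1.
In check: yes, from the white rook on c1.
Legal moves: none.
Count: 0.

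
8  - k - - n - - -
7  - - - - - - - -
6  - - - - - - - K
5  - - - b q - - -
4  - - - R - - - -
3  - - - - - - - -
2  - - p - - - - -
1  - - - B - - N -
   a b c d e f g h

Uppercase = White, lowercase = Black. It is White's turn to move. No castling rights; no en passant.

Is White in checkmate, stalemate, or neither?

neither

White to move; white king on h6.
In check: no.
Legal moves for White include: Kh7, Kg6, Rxd5, Rh4, Rg4, Rf4, Re4, Rc4, Rb4+, Ra4, Rd3, Rd2, Nh3, Nf3, Ne2, Bh5, Bg4, Bf3, ... (list truncated; more exist).
White has legal moves and is not in check → neither.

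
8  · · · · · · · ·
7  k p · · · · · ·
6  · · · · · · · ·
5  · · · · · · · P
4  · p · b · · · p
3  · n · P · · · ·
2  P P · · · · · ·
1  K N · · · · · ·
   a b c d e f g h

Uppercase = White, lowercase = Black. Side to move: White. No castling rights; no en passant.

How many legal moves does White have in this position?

White to move; king on a1.
In check: yes, from the black knight on b3.
Legal moves: axb3.
Count: 1.

1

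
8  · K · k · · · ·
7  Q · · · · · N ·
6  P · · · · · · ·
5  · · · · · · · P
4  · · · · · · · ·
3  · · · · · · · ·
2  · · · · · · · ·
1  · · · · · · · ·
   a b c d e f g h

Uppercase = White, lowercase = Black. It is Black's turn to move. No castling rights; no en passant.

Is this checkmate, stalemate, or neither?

stalemate

Black to move; black king on d8.
In check: no.
King squares — c7: attacked by Qa7; d7: attacked by Qa7; e7: attacked by Qa7; c8: attacked by Kb8; e8: attacked by Ng7.
Legal moves for Black: none.
Not in check and no legal moves → stalemate.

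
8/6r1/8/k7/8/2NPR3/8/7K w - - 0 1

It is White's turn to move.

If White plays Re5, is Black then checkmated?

no

After Re5: black king on a5; in check: yes, from the white rook on e5.
Black has 3 legal replies: Kb6, Ka6, Kb4.
In check but a legal move exists → not checkmate.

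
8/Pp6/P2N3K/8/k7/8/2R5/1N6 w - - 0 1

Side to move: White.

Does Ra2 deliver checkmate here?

no

After Ra2: black king on a4; in check: yes, from the white rook on a2.
Black has 2 legal replies: Kb4, Kb3.
In check but a legal move exists → not checkmate.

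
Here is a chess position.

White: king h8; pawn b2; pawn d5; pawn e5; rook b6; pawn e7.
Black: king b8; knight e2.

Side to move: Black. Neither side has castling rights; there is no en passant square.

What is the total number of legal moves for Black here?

Black to move; king on b8.
In check: yes, from the white rook on b6.
Legal moves: Kc8, Ka8, Kc7, Ka7.
Count: 4.

4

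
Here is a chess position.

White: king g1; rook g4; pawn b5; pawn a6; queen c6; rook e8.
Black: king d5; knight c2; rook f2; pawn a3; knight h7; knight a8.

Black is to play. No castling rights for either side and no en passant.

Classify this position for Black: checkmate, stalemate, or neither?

Black to move; black king on d5.
In check: yes, from the white queen on c6.
King squares — c4: attacked by Rg4; d4: attacked by Rg4; e4: attacked by Rg4; c5: attacked by Qc6; e5: attacked by Re8; c6: attacked by Pb5; d6: attacked by Qc6; e6: attacked by Qc6.
Legal moves for Black: none.
In check with no legal moves → checkmate.

checkmate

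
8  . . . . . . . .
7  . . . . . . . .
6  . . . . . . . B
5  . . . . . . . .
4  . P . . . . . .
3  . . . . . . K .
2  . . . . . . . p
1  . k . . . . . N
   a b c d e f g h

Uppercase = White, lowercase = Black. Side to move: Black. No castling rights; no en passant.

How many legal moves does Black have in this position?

Black to move; king on b1.
In check: no.
Legal moves: Kc2, Kb2, Ka2, Ka1.
Count: 4.

4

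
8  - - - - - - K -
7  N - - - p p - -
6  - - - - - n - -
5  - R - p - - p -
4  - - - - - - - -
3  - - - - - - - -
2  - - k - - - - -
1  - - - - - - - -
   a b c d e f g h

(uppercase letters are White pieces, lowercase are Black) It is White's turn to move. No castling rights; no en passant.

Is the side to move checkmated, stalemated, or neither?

neither

White to move; white king on g8.
In check: yes, from the black knight on f6.
King squares — f7: available; g7: available; h7: attacked by Nf6; f8: available; h8: available.
Legal moves for White: Kh8, Kf8, Kg7, Kxf7.
White is in check but has 4 legal moves → neither.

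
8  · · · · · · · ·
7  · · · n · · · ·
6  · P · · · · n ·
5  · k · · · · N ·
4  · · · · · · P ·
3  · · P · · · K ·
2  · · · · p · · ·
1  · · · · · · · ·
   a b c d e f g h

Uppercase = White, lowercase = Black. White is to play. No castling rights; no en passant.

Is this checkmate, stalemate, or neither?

neither

White to move; white king on g3.
In check: no.
Legal moves for White: Nh7, Nf7, Ne6, Ne4, Nh3, Nf3, Kh3, Kf3, Kh2, Kg2, Kf2, b7, c4+.
White has 13 legal moves and is not in check → neither.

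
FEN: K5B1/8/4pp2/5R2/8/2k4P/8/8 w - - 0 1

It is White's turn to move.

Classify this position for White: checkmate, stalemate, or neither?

White to move; white king on a8.
In check: no.
Legal moves for White include: Bh7, Bf7, Bxe6, Kb8, Kb7, Ka7, Rxf6, Rh5, Rg5, Re5, Rd5, Rc5+, Rb5, Ra5, Rf4, Rf3+, Rf2, Rf1, ... (list truncated; more exist).
White has legal moves and is not in check → neither.

neither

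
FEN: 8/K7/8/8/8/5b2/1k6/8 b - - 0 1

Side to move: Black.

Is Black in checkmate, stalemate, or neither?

neither

Black to move; black king on b2.
In check: no.
Legal moves for Black include: Ba8, Bb7, Bc6, Bh5, Bd5, Bg4, Be4, Bg2, Be2, Bh1, Bd1, Kc3, Kb3, Ka3, Kc2, Ka2, Kc1, Kb1, ... (list truncated; more exist).
Black has legal moves and is not in check → neither.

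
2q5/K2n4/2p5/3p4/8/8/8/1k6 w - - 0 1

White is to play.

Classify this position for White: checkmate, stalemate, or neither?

White to move; white king on a7.
In check: no.
King squares — a6: attacked by Qc8; b6: attacked by Nd7; b7: attacked by Qc8; a8: attacked by Qc8; b8: attacked by Nd7.
Legal moves for White: none.
Not in check and no legal moves → stalemate.

stalemate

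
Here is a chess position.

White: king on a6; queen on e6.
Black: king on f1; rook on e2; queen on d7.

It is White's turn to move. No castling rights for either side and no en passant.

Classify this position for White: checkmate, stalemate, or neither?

neither

White to move; white king on a6.
In check: no.
Legal moves for White include: Qg8, Qe8, Qf7+, Qe7, Qxd7, Qh6, Qg6, Qf6+, Qd6, Qc6, Qb6, Qf5+, Qe5, Qd5, Qg4, Qe4, Qc4, Qh3+, ... (list truncated; more exist).
White has legal moves and is not in check → neither.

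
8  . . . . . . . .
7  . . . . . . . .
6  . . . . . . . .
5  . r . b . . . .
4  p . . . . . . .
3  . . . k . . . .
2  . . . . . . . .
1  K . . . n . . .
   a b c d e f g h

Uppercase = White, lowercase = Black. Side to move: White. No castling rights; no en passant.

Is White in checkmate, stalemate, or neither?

White to move; white king on a1.
In check: no.
King squares — b1: attacked by Rb5; a2: attacked by Bd5; b2: attacked by Rb5.
Legal moves for White: none.
Not in check and no legal moves → stalemate.

stalemate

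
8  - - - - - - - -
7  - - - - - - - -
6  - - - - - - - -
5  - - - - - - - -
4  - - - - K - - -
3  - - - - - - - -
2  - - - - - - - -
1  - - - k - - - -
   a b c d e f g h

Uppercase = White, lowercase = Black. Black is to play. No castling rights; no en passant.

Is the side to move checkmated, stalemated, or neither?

Black to move; black king on d1.
In check: no.
Legal moves for Black: Ke2, Kd2, Kc2, Ke1, Kc1.
Black has 5 legal moves and is not in check → neither.

neither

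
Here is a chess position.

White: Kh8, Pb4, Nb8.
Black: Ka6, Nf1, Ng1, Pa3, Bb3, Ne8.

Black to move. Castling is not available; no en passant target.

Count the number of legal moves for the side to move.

Black to move; king on a6.
In check: yes, from the white knight on b8.
Legal moves: Kb7, Ka7, Kb6, Kb5.
Count: 4.

4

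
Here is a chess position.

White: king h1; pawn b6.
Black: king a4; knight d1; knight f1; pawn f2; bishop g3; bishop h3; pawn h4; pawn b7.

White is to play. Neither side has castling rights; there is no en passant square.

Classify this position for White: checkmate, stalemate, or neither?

stalemate

White to move; white king on h1.
In check: no.
King squares — g1: attacked by Pf2; g2: attacked by Bh3; h2: attacked by Nf1.
Legal moves for White: none.
Not in check and no legal moves → stalemate.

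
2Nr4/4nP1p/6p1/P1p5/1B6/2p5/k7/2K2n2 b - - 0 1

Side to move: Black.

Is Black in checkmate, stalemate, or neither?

neither

Black to move; black king on a2.
In check: no.
Legal moves for Black include: Rh8, Rg8, Rf8, Re8, Rxc8, Rd7, Rd6, Rd5, Rd4, Rd3, Rd2, Rd1+, Ng8, Nxc8, Nc6, Nf5, Nd5, Kb3, ... (list truncated; more exist).
Black has legal moves and is not in check → neither.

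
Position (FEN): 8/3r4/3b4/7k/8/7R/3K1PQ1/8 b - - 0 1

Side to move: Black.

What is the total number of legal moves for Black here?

0

Black to move; king on h5.
In check: yes, from the white rook on h3.
Legal moves: none.
Count: 0.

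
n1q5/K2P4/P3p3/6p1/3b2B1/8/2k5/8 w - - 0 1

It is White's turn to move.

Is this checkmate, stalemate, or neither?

White to move; white king on a7.
In check: yes, from the black bishop on d4.
King squares — a6: own pawn; b6: attacked by Bd4; b7: attacked by Qc8; a8: attacked by Qc8; b8: attacked by Qc8.
Legal moves for White: none.
In check with no legal moves → checkmate.

checkmate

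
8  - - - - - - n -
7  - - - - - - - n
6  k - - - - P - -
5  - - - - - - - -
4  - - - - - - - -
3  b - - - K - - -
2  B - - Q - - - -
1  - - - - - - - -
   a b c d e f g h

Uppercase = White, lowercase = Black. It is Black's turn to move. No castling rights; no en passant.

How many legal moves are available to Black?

Black to move; king on a6.
In check: no.
Legal moves: Ne7, Nh6, Ngxf6, Nf8, Nhxf6, Ng5, Kb7, Ka7, Kb6, Kb5, Bf8, Be7, Bd6, Bc5+, Bb4, Bb2, Bc1.
Count: 17.

17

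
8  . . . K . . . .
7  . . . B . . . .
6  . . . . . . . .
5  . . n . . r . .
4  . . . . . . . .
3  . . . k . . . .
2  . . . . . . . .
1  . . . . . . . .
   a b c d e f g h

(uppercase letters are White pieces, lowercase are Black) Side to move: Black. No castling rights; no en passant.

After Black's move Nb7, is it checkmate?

no

After Nb7: white king on d8; in check: yes, from the black knight on b7.
White has 4 legal replies: Ke8, Kc8, Ke7, Kc7.
In check but a legal move exists → not checkmate.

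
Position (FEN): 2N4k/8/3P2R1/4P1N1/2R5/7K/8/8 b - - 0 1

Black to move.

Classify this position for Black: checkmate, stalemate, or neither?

Black to move; black king on h8.
In check: no.
King squares — g7: attacked by Rg6; h7: attacked by Ng5; g8: attacked by Rg6.
Legal moves for Black: none.
Not in check and no legal moves → stalemate.

stalemate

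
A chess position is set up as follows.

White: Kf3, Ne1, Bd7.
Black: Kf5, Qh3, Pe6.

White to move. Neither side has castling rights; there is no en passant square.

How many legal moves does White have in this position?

White to move; king on f3.
In check: yes, from the black queen on h3.
Legal moves: Kf2, Ke2.
Count: 2.

2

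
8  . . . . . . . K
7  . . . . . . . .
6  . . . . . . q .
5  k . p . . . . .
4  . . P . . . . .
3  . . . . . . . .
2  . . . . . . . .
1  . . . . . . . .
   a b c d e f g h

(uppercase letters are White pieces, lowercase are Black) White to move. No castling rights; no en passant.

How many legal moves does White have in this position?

White to move; king on h8.
In check: no.
Legal moves: none.
Count: 0.

0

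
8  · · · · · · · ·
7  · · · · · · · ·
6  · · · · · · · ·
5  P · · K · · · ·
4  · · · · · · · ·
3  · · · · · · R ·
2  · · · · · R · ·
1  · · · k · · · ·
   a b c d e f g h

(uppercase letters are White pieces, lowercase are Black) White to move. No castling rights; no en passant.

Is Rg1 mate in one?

yes

After Rg1: black king on d1; in check: yes, from the white rook on g1.
King squares — c1: attacked by Rg1; e1: attacked by Rg1; c2: attacked by Rf2; d2: attacked by Rf2; e2: attacked by Rf2.
Black has no legal moves → checkmate.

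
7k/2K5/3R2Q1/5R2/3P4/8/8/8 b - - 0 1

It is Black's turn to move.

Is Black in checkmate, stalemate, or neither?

Black to move; black king on h8.
In check: no.
King squares — g7: attacked by Qg6; h7: attacked by Qg6; g8: attacked by Qg6.
Legal moves for Black: none.
Not in check and no legal moves → stalemate.

stalemate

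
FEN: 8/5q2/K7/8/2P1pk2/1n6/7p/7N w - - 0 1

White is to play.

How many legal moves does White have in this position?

5

White to move; king on a6.
In check: no.
Legal moves: Kb6, Kb5, Ng3, Nf2, c5.
Count: 5.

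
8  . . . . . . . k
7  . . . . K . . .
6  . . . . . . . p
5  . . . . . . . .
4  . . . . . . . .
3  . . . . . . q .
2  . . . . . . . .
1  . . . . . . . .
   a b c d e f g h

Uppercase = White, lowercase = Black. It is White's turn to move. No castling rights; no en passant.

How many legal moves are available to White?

7

White to move; king on e7.
In check: no.
Legal moves: Kf8, Ke8, Kd8, Kf7, Kd7, Kf6, Ke6.
Count: 7.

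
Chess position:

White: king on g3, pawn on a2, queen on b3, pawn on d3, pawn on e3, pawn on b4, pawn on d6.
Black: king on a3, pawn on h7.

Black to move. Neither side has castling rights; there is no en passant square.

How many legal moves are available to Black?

Black to move; king on a3.
In check: yes, from the white queen on b3.
Legal moves: none.
Count: 0.

0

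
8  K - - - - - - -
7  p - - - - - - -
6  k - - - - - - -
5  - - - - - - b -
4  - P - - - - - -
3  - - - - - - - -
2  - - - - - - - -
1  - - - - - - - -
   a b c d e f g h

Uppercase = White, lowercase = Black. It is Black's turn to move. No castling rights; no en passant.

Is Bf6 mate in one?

no

After Bf6: white king on a8; in check: no.
White is not in check, so this cannot be checkmate.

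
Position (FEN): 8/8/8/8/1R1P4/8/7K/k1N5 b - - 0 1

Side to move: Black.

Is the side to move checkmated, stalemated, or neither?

stalemate

Black to move; black king on a1.
In check: no.
King squares — b1: attacked by Rb4; a2: attacked by Nc1; b2: attacked by Rb4.
Legal moves for Black: none.
Not in check and no legal moves → stalemate.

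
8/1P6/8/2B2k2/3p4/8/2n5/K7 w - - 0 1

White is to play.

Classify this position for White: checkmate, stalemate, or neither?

White to move; white king on a1.
In check: yes, from the black knight on c2.
King squares — b1: available; a2: available; b2: available.
Legal moves for White: Kb2, Ka2, Kb1.
White is in check but has 3 legal moves → neither.

neither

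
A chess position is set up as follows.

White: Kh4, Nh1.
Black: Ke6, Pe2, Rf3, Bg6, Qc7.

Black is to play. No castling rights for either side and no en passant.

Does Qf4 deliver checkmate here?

yes

After Qf4: white king on h4; in check: yes, from the black queen on f4.
King squares — g3: attacked by Rf3; h3: attacked by Rf3; g4: attacked by Qf4; g5: attacked by Qf4; h5: attacked by Bg6.
White has no legal moves → checkmate.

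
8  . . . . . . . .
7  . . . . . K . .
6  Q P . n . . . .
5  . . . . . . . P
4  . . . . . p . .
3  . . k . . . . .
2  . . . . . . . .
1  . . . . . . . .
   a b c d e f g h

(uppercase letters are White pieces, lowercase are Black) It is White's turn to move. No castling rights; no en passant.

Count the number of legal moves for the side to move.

7

White to move; king on f7.
In check: yes, from the black knight on d6.
Legal moves: Kg8, Kf8, Kg7, Ke7, Kg6, Kf6, Ke6.
Count: 7.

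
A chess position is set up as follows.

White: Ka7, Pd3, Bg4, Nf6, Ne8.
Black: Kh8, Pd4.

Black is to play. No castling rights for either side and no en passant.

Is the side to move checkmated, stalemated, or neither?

stalemate

Black to move; black king on h8.
In check: no.
King squares — g7: attacked by Ne8; h7: attacked by Nf6; g8: attacked by Nf6.
Legal moves for Black: none.
Not in check and no legal moves → stalemate.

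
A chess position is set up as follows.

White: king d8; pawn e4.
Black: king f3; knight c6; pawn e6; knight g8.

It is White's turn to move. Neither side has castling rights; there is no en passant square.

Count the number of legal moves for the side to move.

4

White to move; king on d8.
In check: yes, from the black knight on c6.
Legal moves: Ke8, Kc8, Kd7, Kc7.
Count: 4.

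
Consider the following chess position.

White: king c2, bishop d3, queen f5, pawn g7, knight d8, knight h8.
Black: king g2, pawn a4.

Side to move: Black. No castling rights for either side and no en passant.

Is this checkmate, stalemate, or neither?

neither

Black to move; black king on g2.
In check: no.
Legal moves for Black: Kg3, Kh2, Kh1, Kg1, a3.
Black has 5 legal moves and is not in check → neither.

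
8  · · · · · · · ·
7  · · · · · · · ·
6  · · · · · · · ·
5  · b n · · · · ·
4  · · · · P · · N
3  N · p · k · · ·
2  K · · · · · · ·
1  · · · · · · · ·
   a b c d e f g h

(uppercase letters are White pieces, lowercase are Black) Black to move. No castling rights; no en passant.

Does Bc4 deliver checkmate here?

no

After Bc4: white king on a2; in check: yes, from the black bishop on c4.
White has 3 legal replies: Kb1, Ka1, Nxc4+.
In check but a legal move exists → not checkmate.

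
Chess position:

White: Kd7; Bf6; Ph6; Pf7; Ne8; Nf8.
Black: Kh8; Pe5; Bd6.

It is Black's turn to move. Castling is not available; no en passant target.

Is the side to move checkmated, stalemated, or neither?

Black to move; black king on h8.
In check: yes, from the white bishop on f6.
King squares — g7: attacked by Bf6; h7: attacked by Nf8; g8: attacked by Pf7.
Legal moves for Black: none.
In check with no legal moves → checkmate.

checkmate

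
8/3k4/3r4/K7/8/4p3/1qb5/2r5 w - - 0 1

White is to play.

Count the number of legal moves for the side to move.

0

White to move; king on a5.
In check: no.
Legal moves: none.
Count: 0.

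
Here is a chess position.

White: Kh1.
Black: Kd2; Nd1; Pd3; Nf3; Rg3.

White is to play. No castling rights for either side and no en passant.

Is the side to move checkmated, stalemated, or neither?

stalemate

White to move; white king on h1.
In check: no.
King squares — g1: attacked by Nf3; g2: attacked by Rg3; h2: attacked by Nf3.
Legal moves for White: none.
Not in check and no legal moves → stalemate.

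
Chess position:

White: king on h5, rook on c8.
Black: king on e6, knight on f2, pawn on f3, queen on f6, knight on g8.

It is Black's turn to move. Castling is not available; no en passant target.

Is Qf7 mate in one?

no

After Qf7: white king on h5; in check: yes, from the black queen on f7.
White has 2 legal replies: Kg5, Kh4.
In check but a legal move exists → not checkmate.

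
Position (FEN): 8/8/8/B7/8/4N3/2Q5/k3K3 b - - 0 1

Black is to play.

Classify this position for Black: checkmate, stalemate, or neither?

Black to move; black king on a1.
In check: no.
King squares — b1: attacked by Qc2; a2: attacked by Qc2; b2: attacked by Qc2.
Legal moves for Black: none.
Not in check and no legal moves → stalemate.

stalemate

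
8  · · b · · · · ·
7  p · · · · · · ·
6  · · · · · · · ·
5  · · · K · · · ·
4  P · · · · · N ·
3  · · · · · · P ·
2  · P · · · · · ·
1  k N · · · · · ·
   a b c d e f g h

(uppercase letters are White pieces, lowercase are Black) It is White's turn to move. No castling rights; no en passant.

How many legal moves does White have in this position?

White to move; king on d5.
In check: no.
Legal moves: Kd6, Kc6, Ke5, Kc5, Ke4, Kd4, Kc4, Nh6, Nf6, Ne5, Ne3, Nh2, Nf2, Nc3, Na3, Nd2, a5, b3, b4.
Count: 19.

19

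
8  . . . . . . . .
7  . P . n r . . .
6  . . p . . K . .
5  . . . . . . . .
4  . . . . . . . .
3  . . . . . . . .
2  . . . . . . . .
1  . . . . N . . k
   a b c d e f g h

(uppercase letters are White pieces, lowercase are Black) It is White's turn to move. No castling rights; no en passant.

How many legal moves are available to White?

4

White to move; king on f6.
In check: yes, from the black knight on d7.
Legal moves: Kxe7, Kg6, Kg5, Kf5.
Count: 4.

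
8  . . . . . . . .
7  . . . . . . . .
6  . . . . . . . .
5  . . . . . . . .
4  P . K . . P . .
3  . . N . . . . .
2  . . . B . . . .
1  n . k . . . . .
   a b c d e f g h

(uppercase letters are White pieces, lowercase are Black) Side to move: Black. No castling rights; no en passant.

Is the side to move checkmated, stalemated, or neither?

neither

Black to move; black king on c1.
In check: yes, from the white bishop on d2.
King squares — b1: attacked by Nc3; d1: attacked by Nc3; b2: available; c2: available; d2: available.
Legal moves for Black: Kxd2, Kc2, Kb2.
Black is in check but has 3 legal moves → neither.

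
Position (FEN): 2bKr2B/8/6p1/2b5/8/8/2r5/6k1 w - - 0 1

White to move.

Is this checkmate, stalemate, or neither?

neither

White to move; white king on d8.
In check: yes, from the black rook on e8.
King squares — c7: available; d7: attacked by Bc8; e7: attacked by Bc5; c8: attacked by Re8; e8: available.
Legal moves for White: Kxe8, Kc7.
White is in check but has 2 legal moves → neither.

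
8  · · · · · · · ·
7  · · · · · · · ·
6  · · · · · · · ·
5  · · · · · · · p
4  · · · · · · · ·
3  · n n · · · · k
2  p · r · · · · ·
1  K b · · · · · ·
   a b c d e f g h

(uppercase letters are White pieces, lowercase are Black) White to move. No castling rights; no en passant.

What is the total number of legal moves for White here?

0

White to move; king on a1.
In check: yes, from the black knight on b3.
Legal moves: none.
Count: 0.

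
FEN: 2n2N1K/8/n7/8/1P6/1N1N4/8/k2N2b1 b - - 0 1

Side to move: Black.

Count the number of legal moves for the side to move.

Black to move; king on a1.
In check: yes, from the white knight on b3.
Legal moves: Ka2, Kb1.
Count: 2.

2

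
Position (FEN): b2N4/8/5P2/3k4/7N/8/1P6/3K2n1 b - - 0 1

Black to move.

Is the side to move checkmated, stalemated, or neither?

neither

Black to move; black king on d5.
In check: no.
Legal moves for Black: Bb7, Bc6, Kd6, Ke5, Kc5, Ke4, Kd4, Kc4, Nh3, Nf3, Ne2.
Black has 11 legal moves and is not in check → neither.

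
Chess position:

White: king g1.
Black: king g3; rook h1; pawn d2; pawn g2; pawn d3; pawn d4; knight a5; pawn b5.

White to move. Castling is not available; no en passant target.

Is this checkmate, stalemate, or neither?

White to move; white king on g1.
In check: yes, from the black rook on h1.
King squares — f1: attacked by Rh1; h1: attacked by Pg2; f2: attacked by Kg3; g2: attacked by Kg3; h2: attacked by Rh1.
Legal moves for White: none.
In check with no legal moves → checkmate.

checkmate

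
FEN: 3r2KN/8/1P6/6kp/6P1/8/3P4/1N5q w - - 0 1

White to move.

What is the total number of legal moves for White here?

3

White to move; king on g8.
In check: yes, from the black rook on d8.
Legal moves: Kh7, Kg7, Kf7.
Count: 3.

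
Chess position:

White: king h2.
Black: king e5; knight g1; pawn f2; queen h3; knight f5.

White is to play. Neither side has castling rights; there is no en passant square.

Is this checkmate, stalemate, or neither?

checkmate

White to move; white king on h2.
In check: yes, from the black queen on h3.
King squares — g1: attacked by Pf2; h1: attacked by Qh3; g2: attacked by Qh3; g3: attacked by Qh3; h3: attacked by Ng1.
Legal moves for White: none.
In check with no legal moves → checkmate.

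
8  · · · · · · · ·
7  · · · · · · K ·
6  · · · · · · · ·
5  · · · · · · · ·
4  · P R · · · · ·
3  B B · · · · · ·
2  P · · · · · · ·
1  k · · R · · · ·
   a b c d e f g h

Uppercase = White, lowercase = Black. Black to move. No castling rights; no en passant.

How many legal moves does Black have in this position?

0

Black to move; king on a1.
In check: yes, from the white rook on d1.
Legal moves: none.
Count: 0.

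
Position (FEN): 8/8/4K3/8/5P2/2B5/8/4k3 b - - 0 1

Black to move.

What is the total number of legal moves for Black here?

Black to move; king on e1.
In check: yes, from the white bishop on c3.
Legal moves: Kf2, Ke2, Kf1, Kd1.
Count: 4.

4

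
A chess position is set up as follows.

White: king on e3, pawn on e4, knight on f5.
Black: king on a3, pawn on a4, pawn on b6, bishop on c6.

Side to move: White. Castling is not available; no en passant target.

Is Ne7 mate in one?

no

After Ne7: black king on a3; in check: no.
Black is not in check, so this cannot be checkmate.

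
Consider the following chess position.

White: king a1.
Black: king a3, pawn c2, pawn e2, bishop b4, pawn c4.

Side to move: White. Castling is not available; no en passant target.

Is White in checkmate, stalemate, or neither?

stalemate

White to move; white king on a1.
In check: no.
King squares — b1: attacked by Pc2; a2: attacked by Ka3; b2: attacked by Ka3.
Legal moves for White: none.
Not in check and no legal moves → stalemate.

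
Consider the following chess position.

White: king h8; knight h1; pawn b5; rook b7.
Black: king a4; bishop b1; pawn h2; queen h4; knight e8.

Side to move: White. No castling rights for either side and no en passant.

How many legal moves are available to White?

White to move; king on h8.
In check: yes, from the black queen on h4.
Legal moves: Kg8, Rh7.
Count: 2.

2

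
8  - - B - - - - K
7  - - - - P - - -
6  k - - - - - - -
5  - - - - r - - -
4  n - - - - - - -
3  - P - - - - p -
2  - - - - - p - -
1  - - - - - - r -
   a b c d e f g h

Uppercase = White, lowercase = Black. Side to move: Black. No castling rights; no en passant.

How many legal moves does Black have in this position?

Black to move; king on a6.
In check: yes, from the white bishop on c8.
Legal moves: Ka7, Kb6, Kb5, Ka5.
Count: 4.

4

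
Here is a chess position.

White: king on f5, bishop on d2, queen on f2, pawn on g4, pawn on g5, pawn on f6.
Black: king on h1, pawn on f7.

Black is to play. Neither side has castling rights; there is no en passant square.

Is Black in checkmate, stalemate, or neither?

stalemate

Black to move; black king on h1.
In check: no.
King squares — g1: attacked by Qf2; g2: attacked by Qf2; h2: attacked by Qf2.
Legal moves for Black: none.
Not in check and no legal moves → stalemate.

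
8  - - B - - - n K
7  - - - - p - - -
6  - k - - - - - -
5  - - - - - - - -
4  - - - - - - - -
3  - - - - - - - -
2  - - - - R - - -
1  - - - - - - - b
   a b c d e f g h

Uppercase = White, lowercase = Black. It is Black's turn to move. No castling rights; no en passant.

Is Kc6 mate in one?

no

After Kc6: white king on h8; in check: no.
White is not in check, so this cannot be checkmate.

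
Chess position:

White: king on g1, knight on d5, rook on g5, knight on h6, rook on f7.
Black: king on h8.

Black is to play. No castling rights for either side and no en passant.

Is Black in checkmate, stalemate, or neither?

Black to move; black king on h8.
In check: no.
King squares — g7: attacked by Rg5; h7: attacked by Rf7; g8: attacked by Rg5.
Legal moves for Black: none.
Not in check and no legal moves → stalemate.

stalemate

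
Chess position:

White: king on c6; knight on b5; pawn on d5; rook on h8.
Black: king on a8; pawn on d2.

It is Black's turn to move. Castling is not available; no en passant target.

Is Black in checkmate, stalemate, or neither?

checkmate

Black to move; black king on a8.
In check: yes, from the white rook on h8.
King squares — a7: attacked by Nb5; b7: attacked by Kc6; b8: attacked by Rh8.
Legal moves for Black: none.
In check with no legal moves → checkmate.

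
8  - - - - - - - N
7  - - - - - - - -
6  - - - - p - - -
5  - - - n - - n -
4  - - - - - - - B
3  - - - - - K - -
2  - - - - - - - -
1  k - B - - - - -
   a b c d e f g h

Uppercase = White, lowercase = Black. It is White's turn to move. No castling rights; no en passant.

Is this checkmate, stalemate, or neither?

White to move; white king on f3.
In check: yes, from the black knight on g5.
King squares — e2: available; f2: available; g2: available; e3: attacked by Nd5; g3: available; e4: attacked by Ng5; f4: attacked by Nd5; g4: available.
Legal moves for White: Kg4, Kg3, Kg2, Kf2, Ke2, Bhxg5, Bcxg5.
White is in check but has 7 legal moves → neither.

neither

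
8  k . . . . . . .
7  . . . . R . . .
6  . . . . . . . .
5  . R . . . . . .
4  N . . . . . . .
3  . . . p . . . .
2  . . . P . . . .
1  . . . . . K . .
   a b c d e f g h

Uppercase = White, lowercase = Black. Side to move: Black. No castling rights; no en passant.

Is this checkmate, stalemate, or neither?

stalemate

Black to move; black king on a8.
In check: no.
King squares — a7: attacked by Re7; b7: attacked by Rb5; b8: attacked by Rb5.
Legal moves for Black: none.
Not in check and no legal moves → stalemate.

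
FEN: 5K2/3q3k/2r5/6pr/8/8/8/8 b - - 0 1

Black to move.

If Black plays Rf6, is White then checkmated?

After Rf6: white king on f8; in check: yes, from the black rook on f6.
King squares — e7: attacked by Qd7; f7: attacked by Rf6; g7: attacked by Qd7; e8: attacked by Qd7; g8: attacked by Kh7.
White has no legal moves → checkmate.

yes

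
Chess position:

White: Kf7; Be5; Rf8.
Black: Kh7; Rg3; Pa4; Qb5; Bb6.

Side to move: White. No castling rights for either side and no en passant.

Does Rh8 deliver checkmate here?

After Rh8: black king on h7; in check: yes, from the white rook on h8.
King squares — g6: attacked by Kf7; h6: attacked by Rh8; g7: attacked by Be5; g8: attacked by Kf7; h8: attacked by Be5.
Black has no legal moves → checkmate.

yes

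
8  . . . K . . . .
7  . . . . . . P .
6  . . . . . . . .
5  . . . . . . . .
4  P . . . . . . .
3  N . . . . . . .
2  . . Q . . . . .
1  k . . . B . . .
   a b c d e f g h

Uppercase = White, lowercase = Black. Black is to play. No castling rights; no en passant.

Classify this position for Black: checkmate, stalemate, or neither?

stalemate

Black to move; black king on a1.
In check: no.
King squares — b1: attacked by Qc2; a2: attacked by Qc2; b2: attacked by Qc2.
Legal moves for Black: none.
Not in check and no legal moves → stalemate.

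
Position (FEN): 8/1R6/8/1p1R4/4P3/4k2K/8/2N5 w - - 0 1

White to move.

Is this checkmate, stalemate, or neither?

neither

White to move; white king on h3.
In check: no.
Legal moves for White include: Rb8, Rh7, Rg7, Rf7, Re7, Rbd7, Rc7, Ra7, Rb6, Rbxb5, Rd8, Rdd7, Rd6, Rh5, Rg5, Rf5, Re5, Rc5, ... (list truncated; more exist).
White has legal moves and is not in check → neither.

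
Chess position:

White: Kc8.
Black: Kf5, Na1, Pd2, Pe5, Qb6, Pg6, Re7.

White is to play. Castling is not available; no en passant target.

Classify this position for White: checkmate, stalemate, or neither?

White to move; white king on c8.
In check: no.
King squares — b7: attacked by Qb6; c7: attacked by Qb6; d7: attacked by Re7; b8: attacked by Qb6; d8: attacked by Qb6.
Legal moves for White: none.
Not in check and no legal moves → stalemate.

stalemate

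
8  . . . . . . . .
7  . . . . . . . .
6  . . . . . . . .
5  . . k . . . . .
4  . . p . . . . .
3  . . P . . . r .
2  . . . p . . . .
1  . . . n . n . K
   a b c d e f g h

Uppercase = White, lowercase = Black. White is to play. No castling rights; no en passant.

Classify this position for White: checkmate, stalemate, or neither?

stalemate

White to move; white king on h1.
In check: no.
King squares — g1: attacked by Rg3; g2: attacked by Rg3; h2: attacked by Nf1.
Legal moves for White: none.
Not in check and no legal moves → stalemate.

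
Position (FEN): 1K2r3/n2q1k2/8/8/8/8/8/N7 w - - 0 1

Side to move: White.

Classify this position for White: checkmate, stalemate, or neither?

checkmate

White to move; white king on b8.
In check: yes, from the black rook on e8.
King squares — a7: attacked by Qd7; b7: attacked by Qd7; c7: attacked by Qd7; a8: attacked by Re8; c8: attacked by Na7.
Legal moves for White: none.
In check with no legal moves → checkmate.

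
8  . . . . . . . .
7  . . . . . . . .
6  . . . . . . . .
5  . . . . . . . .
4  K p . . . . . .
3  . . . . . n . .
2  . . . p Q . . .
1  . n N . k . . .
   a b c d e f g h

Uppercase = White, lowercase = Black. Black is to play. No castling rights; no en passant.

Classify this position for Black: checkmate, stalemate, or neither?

checkmate

Black to move; black king on e1.
In check: yes, from the white queen on e2.
King squares — d1: attacked by Qe2; f1: attacked by Qe2; d2: own pawn; e2: attacked by Nc1; f2: attacked by Qe2.
Legal moves for Black: none.
In check with no legal moves → checkmate.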